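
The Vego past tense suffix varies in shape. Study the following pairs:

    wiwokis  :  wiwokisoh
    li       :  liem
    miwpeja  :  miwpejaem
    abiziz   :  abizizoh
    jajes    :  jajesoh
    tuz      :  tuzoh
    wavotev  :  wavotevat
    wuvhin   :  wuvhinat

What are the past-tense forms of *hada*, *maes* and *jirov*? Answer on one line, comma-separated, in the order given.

hadaem, maesoh, jirovat

The pattern is sibilance of the final sound: -oh when the stem ends in a sibilant (*wiwokis*, *abiziz*, *jajes*, *tuz*); -at when the stem ends in a non-sibilant consonant (*wavotev*, *wuvhin*); -em when the stem ends in a vowel (*li*, *miwpeja*).
Since the final sound of *hada* is /a/ (a vowel), it takes -em, giving *hadaem*.
Since the final sound of *maes* is /s/ (a sibilant), it takes -oh, giving *maesoh*.
The final sound of *jirov* is /v/, which is a non-sibilant consonant, so the suffix is -at, giving *jirovat*.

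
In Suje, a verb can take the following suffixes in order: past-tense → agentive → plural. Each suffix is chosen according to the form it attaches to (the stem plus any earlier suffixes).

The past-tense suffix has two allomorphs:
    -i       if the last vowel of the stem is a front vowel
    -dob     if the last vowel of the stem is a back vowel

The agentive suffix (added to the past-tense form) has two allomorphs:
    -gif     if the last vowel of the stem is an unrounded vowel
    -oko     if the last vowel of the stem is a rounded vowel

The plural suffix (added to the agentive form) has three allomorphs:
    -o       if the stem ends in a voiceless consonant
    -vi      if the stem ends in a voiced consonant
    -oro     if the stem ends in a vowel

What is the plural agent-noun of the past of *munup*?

munupdobokooro

*munup* — last vowel /u/ (a back vowel) → -dob → *munupdob*.
The past-tense form *munupdob*: last vowel = /o/, a rounded vowel → -oko → *munupdoboko*.
The agentive form *munupdoboko* — final sound /o/ (a vowel) → -oro → *munupdobokooro*.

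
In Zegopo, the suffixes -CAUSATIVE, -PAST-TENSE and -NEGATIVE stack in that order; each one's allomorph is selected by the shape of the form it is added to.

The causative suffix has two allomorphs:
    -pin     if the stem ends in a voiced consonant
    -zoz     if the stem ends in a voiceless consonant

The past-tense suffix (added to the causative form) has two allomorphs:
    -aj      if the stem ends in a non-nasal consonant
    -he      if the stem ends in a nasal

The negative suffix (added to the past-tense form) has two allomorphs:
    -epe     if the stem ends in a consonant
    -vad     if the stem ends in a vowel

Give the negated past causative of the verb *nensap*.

Since the final consonant of *nensap* is /p/ (voiceless), it takes -zoz, giving *nensapzoz*.
Since the final consonant of the causative form *nensapzoz* is /z/ (non-nasal), it takes -aj, giving *nensapzozaj*.
The past-tense form *nensapzozaj*: final sound = /j/, a consonant → -epe → *nensapzozajepe*.

nensapzozajepe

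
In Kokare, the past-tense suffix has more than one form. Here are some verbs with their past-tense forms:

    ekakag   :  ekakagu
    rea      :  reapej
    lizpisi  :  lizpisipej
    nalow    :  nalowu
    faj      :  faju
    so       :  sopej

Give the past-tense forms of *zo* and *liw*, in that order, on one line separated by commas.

zopej, liwu

The alternation tracks the final sound of the stem — -u when the stem ends in a consonant (*ekakag*, *nalow*, *faj*); -pej when the stem ends in a vowel (*rea*, *lizpisi*, *so*).
*zo* — final sound /o/ (a vowel) → -pej → *zopej*.
*liw* — final sound /w/ (a consonant) → -u → *liwu*.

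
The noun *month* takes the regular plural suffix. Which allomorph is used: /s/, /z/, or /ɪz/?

/s/

The stem *month* ends in a voiceless non-sibilant consonant.
The plural suffix surfaces as /ɪz/ after sibilants, /s/ after other voiceless consonants, and /z/ after other voiced sounds.
So the plural -s on *month* is pronounced /s/.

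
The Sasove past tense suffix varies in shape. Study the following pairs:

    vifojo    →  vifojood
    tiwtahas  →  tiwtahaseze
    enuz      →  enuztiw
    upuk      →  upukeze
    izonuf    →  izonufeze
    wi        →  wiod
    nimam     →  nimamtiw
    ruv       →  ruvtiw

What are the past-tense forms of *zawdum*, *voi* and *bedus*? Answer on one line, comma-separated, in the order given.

The pattern is voicing of the final sound: -eze when the stem ends in a voiceless consonant (*tiwtahas*, *upuk*, *izonuf*); -tiw when the stem ends in a voiced consonant (*enuz*, *nimam*, *ruv*); -od when the stem ends in a vowel (*vifojo*, *wi*).
*zawdum* — final sound /m/ (a voiced consonant) → -tiw → *zawdumtiw*.
*voi* — final sound /i/ (a vowel) → -od → *voiod*.
The final sound of *bedus* is /s/, which is a voiceless consonant, so the suffix is -eze, giving *beduseze*.

zawdumtiw, voiod, beduseze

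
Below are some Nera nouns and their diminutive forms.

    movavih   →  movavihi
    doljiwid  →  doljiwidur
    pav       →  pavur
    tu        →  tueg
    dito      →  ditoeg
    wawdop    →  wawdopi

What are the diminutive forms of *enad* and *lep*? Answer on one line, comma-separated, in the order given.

enadur, lepi

The pattern is voicing of the final sound: -i when the stem ends in a voiceless consonant (*movavih*, *wawdop*); -ur when the stem ends in a voiced consonant (*doljiwid*, *pav*); -eg when the stem ends in a vowel (*tu*, *dito*).
*enad*: final sound = /d/, a voiced consonant → -ur → *enadur*.
The final sound of *lep* is /p/, which is a voiceless consonant, so the suffix is -i, giving *lepi*.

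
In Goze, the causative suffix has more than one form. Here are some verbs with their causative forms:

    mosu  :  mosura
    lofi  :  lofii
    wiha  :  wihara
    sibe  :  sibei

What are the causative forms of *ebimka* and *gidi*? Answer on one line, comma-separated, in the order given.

ebimkara, gidii

The suffix is conditioned by the last vowel: -i when the last vowel of the stem is a front vowel (*lofi*, *sibe*); -ra when the last vowel of the stem is a back vowel (*mosu*, *wiha*).
Since the last vowel of *ebimka* is /a/ (a back vowel), it takes -ra, giving *ebimkara*.
*gidi*: last vowel = /i/, a front vowel → -i → *gidii*.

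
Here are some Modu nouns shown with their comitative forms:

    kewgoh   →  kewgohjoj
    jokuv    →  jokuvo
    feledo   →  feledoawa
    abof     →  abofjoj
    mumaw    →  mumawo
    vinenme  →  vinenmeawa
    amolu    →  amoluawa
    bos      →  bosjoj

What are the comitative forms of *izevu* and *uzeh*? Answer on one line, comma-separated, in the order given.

The alternation tracks the final sound of the stem — -joj when the stem ends in a voiceless consonant (*kewgoh*, *abof*, *bos*); -o when the stem ends in a voiced consonant (*jokuv*, *mumaw*); -awa when the stem ends in a vowel (*feledo*, *vinenme*, *amolu*).
Since the final sound of *izevu* is /u/ (a vowel), it takes -awa, giving *izevuawa*.
*uzeh*: final sound = /h/, a voiceless consonant → -joj → *uzehjoj*.

izevuawa, uzehjoj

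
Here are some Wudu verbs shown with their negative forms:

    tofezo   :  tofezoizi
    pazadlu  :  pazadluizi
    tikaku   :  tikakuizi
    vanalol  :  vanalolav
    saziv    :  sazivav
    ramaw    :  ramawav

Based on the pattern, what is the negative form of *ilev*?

ilevav

Looking at the final sound of each stem: -av when the stem ends in a consonant (*vanalol*, *saziv*, *ramaw*); -izi when the stem ends in a vowel (*tofezo*, *pazadlu*, *tikaku*).
*ilev* — final sound /v/ (a consonant) → -av → *ilevav*.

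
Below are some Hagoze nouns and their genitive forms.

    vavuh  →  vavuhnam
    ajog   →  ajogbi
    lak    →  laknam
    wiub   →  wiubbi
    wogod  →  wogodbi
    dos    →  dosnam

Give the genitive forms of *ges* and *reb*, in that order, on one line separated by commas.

gesnam, rebbi

The pattern is voicing of the final consonant: -nam when the stem ends in a voiceless consonant (*vavuh*, *lak*, *dos*); -bi when the stem ends in a voiced consonant (*ajog*, *wiub*, *wogod*).
The final consonant of *ges* is /s/, which is voiceless, so the suffix is -nam, giving *gesnam*.
*reb*: final consonant = /b/, voiced → -bi → *rebbi*.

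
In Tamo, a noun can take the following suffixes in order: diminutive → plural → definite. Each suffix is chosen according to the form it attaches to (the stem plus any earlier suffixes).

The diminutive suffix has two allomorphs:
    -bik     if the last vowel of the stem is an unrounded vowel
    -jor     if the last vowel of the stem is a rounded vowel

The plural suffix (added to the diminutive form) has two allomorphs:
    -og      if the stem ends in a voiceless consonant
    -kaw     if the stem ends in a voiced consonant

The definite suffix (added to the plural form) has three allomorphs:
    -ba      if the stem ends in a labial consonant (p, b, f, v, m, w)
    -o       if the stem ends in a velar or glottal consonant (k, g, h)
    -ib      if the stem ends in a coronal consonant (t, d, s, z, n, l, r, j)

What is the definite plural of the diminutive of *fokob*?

fokobjorkawba

The last vowel of *fokob* is /o/, which is a rounded vowel, so the diminutive suffix is -jor, giving *fokobjor*.
The diminutive form *fokobjor* — final consonant /r/ (voiced) → -kaw → *fokobjorkaw*.
The plural form *fokobjorkaw* — final consonant /w/ (labial) → -ba → *fokobjorkawba*.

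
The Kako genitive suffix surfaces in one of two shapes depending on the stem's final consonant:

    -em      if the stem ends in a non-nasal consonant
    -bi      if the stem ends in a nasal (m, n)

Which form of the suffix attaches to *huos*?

*huos* — final consonant /s/ (non-nasal) → -em.

-em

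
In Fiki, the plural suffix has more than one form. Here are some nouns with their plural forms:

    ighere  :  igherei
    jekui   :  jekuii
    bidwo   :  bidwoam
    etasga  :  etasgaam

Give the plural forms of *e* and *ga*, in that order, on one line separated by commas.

The suffix is conditioned by the last vowel: -i when the last vowel of the stem is a front vowel (*ighere*, *jekui*); -am when the last vowel of the stem is a back vowel (*bidwo*, *etasga*).
*e* — last vowel /e/ (a front vowel) → -i → *ei*.
Since the last vowel of *ga* is /a/ (a back vowel), it takes -am, giving *gaam*.

ei, gaam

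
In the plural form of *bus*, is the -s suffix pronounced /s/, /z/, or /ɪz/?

/ɪz/

The stem *bus* ends in a sibilant (/s, z, ʃ, ʒ, tʃ, dʒ/).
The plural suffix surfaces as /ɪz/ after sibilants, /s/ after other voiceless consonants, and /z/ after other voiced sounds.
So the plural -s on *bus* is pronounced /ɪz/.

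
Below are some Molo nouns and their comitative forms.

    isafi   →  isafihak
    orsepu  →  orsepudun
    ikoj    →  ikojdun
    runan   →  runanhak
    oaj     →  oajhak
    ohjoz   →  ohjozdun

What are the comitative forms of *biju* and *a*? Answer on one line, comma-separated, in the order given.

Looking at the last vowel of each stem: -dun when the last vowel of the stem is a rounded vowel (*orsepu*, *ikoj*, *ohjoz*); -hak when the last vowel of the stem is an unrounded vowel (*isafi*, *runan*, *oaj*).
The last vowel of *biju* is /u/, which is a rounded vowel, so the suffix is -dun, giving *bijudun*.
Since the last vowel of *a* is /a/ (an unrounded vowel), it takes -hak, giving *ahak*.

bijudun, ahak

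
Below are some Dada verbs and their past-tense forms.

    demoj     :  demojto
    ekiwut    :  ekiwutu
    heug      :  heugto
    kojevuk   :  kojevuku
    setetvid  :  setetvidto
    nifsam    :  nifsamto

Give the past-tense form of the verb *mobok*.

moboku

The pattern is voicing of the final consonant: -u when the stem ends in a voiceless consonant (*ekiwut*, *kojevuk*); -to when the stem ends in a voiced consonant (*demoj*, *heug*, *setetvid*, *nifsam*).
Since the final consonant of *mobok* is /k/ (voiceless), it takes -u, giving *moboku*.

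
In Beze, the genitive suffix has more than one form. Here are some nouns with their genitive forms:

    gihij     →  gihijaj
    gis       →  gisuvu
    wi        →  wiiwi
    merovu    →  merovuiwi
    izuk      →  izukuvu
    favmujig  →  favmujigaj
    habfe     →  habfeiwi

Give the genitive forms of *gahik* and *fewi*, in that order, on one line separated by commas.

The suffix is conditioned by the final sound: -uvu when the stem ends in a voiceless consonant (*gis*, *izuk*); -aj when the stem ends in a voiced consonant (*gihij*, *favmujig*); -iwi when the stem ends in a vowel (*wi*, *merovu*, *habfe*).
The final sound of *gahik* is /k/, which is a voiceless consonant, so the suffix is -uvu, giving *gahikuvu*.
Since the final sound of *fewi* is /i/ (a vowel), it takes -iwi, giving *fewiiwi*.

gahikuvu, fewiiwi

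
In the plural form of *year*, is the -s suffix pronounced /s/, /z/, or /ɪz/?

/z/

The stem *year* ends in a voiced non-sibilant sound.
The plural suffix surfaces as /ɪz/ after sibilants, /s/ after other voiceless consonants, and /z/ after other voiced sounds.
So the plural -s on *year* is pronounced /z/.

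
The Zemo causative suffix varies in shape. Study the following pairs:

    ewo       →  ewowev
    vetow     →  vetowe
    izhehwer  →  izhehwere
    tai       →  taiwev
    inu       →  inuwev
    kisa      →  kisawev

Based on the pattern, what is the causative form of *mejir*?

The pattern is consonant vs. vowel: -e when the stem ends in a consonant (*vetow*, *izhehwer*); -wev when the stem ends in a vowel (*ewo*, *tai*, *inu*, *kisa*).
*mejir* — final sound /r/ (a consonant) → -e → *mejire*.

mejire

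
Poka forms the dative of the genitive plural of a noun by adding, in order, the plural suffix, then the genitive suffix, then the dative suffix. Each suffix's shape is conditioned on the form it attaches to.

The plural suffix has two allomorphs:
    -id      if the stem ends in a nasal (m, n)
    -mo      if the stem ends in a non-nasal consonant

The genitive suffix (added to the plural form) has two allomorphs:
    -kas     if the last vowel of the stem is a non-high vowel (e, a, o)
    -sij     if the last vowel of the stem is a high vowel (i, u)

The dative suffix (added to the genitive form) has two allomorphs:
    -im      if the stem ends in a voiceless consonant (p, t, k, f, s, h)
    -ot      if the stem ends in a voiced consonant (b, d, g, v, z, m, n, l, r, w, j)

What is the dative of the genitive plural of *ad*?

Since the final consonant of *ad* is /d/ (non-nasal), it takes -mo, giving *admo*.
The plural form *admo* — last vowel /o/ (a non-high vowel) → -kas → *admokas*.
Since the final consonant of the genitive form *admokas* is /s/ (voiceless), it takes -im, giving *admokasim*.

admokasim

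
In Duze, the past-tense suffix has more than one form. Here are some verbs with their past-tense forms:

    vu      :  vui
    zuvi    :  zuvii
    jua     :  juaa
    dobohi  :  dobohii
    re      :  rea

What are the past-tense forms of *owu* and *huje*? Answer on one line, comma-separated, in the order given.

The suffix is conditioned by the last vowel: -i when the last vowel of the stem is a high vowel (*vu*, *zuvi*, *dobohi*); -a when the last vowel of the stem is a non-high vowel (*jua*, *re*).
*owu* — last vowel /u/ (a high vowel) → -i → *owui*.
*huje*: last vowel = /e/, a non-high vowel → -a → *hujea*.

owui, hujea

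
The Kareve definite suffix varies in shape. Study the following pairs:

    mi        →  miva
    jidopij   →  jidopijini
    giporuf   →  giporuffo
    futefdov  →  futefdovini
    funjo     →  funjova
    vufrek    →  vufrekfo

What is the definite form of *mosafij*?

The alternation tracks the final sound of the stem — -fo when the stem ends in a voiceless consonant (*giporuf*, *vufrek*); -ini when the stem ends in a voiced consonant (*jidopij*, *futefdov*); -va when the stem ends in a vowel (*mi*, *funjo*).
*mosafij*: final sound = /j/, a voiced consonant → -ini → *mosafijini*.

mosafijini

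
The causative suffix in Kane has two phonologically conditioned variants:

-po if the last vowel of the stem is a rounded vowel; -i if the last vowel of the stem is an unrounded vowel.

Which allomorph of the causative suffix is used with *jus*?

-po

Since the last vowel of *jus* is /u/ (a rounded vowel), it takes -po.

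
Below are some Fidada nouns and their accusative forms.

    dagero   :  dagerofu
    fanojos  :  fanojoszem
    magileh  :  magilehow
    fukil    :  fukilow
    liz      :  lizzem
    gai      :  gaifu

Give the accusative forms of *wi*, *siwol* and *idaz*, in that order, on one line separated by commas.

Looking at the final sound of each stem: -zem when the stem ends in a sibilant (*fanojos*, *liz*); -ow when the stem ends in a non-sibilant consonant (*magileh*, *fukil*); -fu when the stem ends in a vowel (*dagero*, *gai*).
Since the final sound of *wi* is /i/ (a vowel), it takes -fu, giving *wifu*.
The final sound of *siwol* is /l/, which is a non-sibilant consonant, so the suffix is -ow, giving *siwolow*.
*idaz*: final sound = /z/, a sibilant → -zem → *idazzem*.

wifu, siwolow, idazzem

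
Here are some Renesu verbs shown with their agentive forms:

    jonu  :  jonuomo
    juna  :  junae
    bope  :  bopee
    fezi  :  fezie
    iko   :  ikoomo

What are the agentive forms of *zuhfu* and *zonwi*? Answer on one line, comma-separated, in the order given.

zuhfuomo, zonwie

The suffix is conditioned by the last vowel: -omo when the last vowel of the stem is a rounded vowel (*jonu*, *iko*); -e when the last vowel of the stem is an unrounded vowel (*juna*, *bope*, *fezi*).
*zuhfu* — last vowel /u/ (a rounded vowel) → -omo → *zuhfuomo*.
Since the last vowel of *zonwi* is /i/ (an unrounded vowel), it takes -e, giving *zonwie*.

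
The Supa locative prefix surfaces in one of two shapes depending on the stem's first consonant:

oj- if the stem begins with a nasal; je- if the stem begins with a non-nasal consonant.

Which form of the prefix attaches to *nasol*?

oj-

*nasol* — first consonant /n/ (a nasal) → oj-.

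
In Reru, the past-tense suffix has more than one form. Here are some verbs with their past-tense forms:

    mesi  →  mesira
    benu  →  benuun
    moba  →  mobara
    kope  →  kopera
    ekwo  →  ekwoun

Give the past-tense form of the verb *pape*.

papera

The alternation tracks the last vowel of the stem — -un when the last vowel of the stem is a rounded vowel (*benu*, *ekwo*); -ra when the last vowel of the stem is an unrounded vowel (*mesi*, *moba*, *kope*).
The last vowel of *pape* is /e/, which is an unrounded vowel, so the suffix is -ra, giving *papera*.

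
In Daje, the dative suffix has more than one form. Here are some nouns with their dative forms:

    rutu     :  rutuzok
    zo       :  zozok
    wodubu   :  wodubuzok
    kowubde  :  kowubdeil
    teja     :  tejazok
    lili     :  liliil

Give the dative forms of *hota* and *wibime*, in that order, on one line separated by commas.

The pattern is front/back vowel harmony: -il when the last vowel of the stem is a front vowel (*kowubde*, *lili*); -zok when the last vowel of the stem is a back vowel (*rutu*, *zo*, *wodubu*, *teja*).
*hota*: last vowel = /a/, a back vowel → -zok → *hotazok*.
*wibime*: last vowel = /e/, a front vowel → -il → *wibimeil*.

hotazok, wibimeil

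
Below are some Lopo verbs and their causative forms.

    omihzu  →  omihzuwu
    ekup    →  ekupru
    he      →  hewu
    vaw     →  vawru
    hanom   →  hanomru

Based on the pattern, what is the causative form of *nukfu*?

The pattern is consonant vs. vowel: -ru when the stem ends in a consonant (*ekup*, *vaw*, *hanom*); -wu when the stem ends in a vowel (*omihzu*, *he*).
Since the final sound of *nukfu* is /u/ (a vowel), it takes -wu, giving *nukfuwu*.

nukfuwu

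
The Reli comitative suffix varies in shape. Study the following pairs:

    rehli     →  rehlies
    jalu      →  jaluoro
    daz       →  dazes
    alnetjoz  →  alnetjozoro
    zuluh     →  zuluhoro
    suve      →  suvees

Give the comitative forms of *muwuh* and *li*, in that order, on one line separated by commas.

muwuhoro, lies

The suffix is conditioned by the last vowel: -oro when the last vowel of the stem is a rounded vowel (*jalu*, *alnetjoz*, *zuluh*); -es when the last vowel of the stem is an unrounded vowel (*rehli*, *daz*, *suve*).
The last vowel of *muwuh* is /u/, which is a rounded vowel, so the suffix is -oro, giving *muwuhoro*.
Since the last vowel of *li* is /i/ (an unrounded vowel), it takes -es, giving *lies*.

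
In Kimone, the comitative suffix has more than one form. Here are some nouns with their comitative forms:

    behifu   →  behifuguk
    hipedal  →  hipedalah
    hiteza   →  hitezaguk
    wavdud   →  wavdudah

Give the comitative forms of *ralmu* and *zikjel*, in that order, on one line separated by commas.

ralmuguk, zikjelah

The pattern is consonant vs. vowel: -ah when the stem ends in a consonant (*hipedal*, *wavdud*); -guk when the stem ends in a vowel (*behifu*, *hiteza*).
*ralmu* — final sound /u/ (a vowel) → -guk → *ralmuguk*.
*zikjel*: final sound = /l/, a consonant → -ah → *zikjelah*.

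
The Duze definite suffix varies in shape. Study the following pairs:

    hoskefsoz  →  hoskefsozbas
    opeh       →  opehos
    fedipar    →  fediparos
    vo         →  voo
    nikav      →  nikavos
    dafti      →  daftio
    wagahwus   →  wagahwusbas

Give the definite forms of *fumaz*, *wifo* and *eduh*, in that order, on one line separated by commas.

fumazbas, wifoo, eduhos

The suffix is conditioned by the final sound: -bas when the stem ends in a sibilant (*hoskefsoz*, *wagahwus*); -os when the stem ends in a non-sibilant consonant (*opeh*, *fedipar*, *nikav*); -o when the stem ends in a vowel (*vo*, *dafti*).
*fumaz*: final sound = /z/, a sibilant → -bas → *fumazbas*.
*wifo* — final sound /o/ (a vowel) → -o → *wifoo*.
The final sound of *eduh* is /h/, which is a non-sibilant consonant, so the suffix is -os, giving *eduhos*.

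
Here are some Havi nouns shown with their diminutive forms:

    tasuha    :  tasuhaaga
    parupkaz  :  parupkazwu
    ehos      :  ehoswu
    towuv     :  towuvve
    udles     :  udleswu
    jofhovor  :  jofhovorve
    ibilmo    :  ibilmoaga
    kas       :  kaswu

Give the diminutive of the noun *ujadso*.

The alternation tracks the final sound of the stem — -wu when the stem ends in a sibilant (*parupkaz*, *ehos*, *udles*, *kas*); -ve when the stem ends in a non-sibilant consonant (*towuv*, *jofhovor*); -aga when the stem ends in a vowel (*tasuha*, *ibilmo*).
The final sound of *ujadso* is /o/, which is a vowel, so the suffix is -aga, giving *ujadsoaga*.

ujadsoaga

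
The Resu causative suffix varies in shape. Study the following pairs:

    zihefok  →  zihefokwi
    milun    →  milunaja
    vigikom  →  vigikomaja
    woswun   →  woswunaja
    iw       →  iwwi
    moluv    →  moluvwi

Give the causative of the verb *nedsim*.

Looking at the final consonant of each stem: -aja when the stem ends in a nasal (*milun*, *vigikom*, *woswun*); -wi when the stem ends in a non-nasal consonant (*zihefok*, *iw*, *moluv*).
*nedsim*: final consonant = /m/, a nasal → -aja → *nedsimaja*.

nedsimaja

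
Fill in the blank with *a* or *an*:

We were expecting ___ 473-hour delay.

a

The indefinite article is chosen by the initial *sound* of the following word, not its spelling.
The number *473* is spoken "four hundred …", beginning with /fɔr/ — a consonant sound.
So the article is *a*: We were expecting a 473-hour delay.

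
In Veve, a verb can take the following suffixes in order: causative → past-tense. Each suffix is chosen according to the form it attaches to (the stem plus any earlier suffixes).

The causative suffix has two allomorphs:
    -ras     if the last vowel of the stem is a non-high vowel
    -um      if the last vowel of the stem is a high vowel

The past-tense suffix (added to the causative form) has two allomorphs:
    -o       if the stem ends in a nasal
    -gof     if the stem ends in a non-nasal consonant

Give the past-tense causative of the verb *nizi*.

*nizi* — last vowel /i/ (a high vowel) → -um → *nizium*.
The causative form *nizium*: final consonant = /m/, a nasal → -o → *niziumo*.

niziumo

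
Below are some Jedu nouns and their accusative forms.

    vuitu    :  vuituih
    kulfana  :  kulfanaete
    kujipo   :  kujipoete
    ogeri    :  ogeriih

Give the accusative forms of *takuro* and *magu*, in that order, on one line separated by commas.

takuroete, maguih

Looking at the last vowel of each stem: -ih when the last vowel of the stem is a high vowel (*vuitu*, *ogeri*); -ete when the last vowel of the stem is a non-high vowel (*kulfana*, *kujipo*).
Since the last vowel of *takuro* is /o/ (a non-high vowel), it takes -ete, giving *takuroete*.
The last vowel of *magu* is /u/, which is a high vowel, so the suffix is -ih, giving *maguih*.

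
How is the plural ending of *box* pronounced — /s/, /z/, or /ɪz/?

The stem *box* ends in a sibilant (/s, z, ʃ, ʒ, tʃ, dʒ/).
The plural suffix surfaces as /ɪz/ after sibilants, /s/ after other voiceless consonants, and /z/ after other voiced sounds.
So the plural -s on *box* is pronounced /ɪz/.

/ɪz/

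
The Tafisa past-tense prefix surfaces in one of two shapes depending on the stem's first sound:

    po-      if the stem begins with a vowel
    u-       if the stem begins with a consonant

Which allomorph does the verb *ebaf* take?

*ebaf* — first sound /e/ (a vowel) → po-.

po-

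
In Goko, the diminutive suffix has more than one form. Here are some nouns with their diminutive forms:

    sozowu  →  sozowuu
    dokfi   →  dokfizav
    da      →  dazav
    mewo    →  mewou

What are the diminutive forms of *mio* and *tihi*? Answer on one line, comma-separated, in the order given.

miou, tihizav

The pattern is rounding harmony: -u when the last vowel of the stem is a rounded vowel (*sozowu*, *mewo*); -zav when the last vowel of the stem is an unrounded vowel (*dokfi*, *da*).
*mio*: last vowel = /o/, a rounded vowel → -u → *miou*.
Since the last vowel of *tihi* is /i/ (an unrounded vowel), it takes -zav, giving *tihizav*.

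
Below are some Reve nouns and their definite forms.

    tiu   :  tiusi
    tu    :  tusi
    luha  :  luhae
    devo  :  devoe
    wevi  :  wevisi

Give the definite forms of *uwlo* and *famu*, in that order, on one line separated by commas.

Looking at the last vowel of each stem: -si when the last vowel of the stem is a high vowel (*tiu*, *tu*, *wevi*); -e when the last vowel of the stem is a non-high vowel (*luha*, *devo*).
*uwlo*: last vowel = /o/, a non-high vowel → -e → *uwloe*.
*famu*: last vowel = /u/, a high vowel → -si → *famusi*.

uwloe, famusi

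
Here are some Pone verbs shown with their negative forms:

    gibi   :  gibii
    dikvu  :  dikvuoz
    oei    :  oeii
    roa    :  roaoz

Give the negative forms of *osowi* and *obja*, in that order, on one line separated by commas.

Looking at the last vowel of each stem: -i when the last vowel of the stem is a front vowel (*gibi*, *oei*); -oz when the last vowel of the stem is a back vowel (*dikvu*, *roa*).
Since the last vowel of *osowi* is /i/ (a front vowel), it takes -i, giving *osowii*.
*obja*: last vowel = /a/, a back vowel → -oz → *objaoz*.

osowii, objaoz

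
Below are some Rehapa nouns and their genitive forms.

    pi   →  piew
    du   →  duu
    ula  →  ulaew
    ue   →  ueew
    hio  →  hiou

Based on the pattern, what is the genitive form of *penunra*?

The alternation tracks the last vowel of the stem — -u when the last vowel of the stem is a rounded vowel (*du*, *hio*); -ew when the last vowel of the stem is an unrounded vowel (*pi*, *ula*, *ue*).
The last vowel of *penunra* is /a/, which is an unrounded vowel, so the suffix is -ew, giving *penunraew*.

penunraew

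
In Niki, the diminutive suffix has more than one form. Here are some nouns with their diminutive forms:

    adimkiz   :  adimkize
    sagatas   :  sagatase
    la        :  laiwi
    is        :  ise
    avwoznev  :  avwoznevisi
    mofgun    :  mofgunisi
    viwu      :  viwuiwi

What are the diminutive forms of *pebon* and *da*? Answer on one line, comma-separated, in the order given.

pebonisi, daiwi

Looking at the final sound of each stem: -e when the stem ends in a sibilant (*adimkiz*, *sagatas*, *is*); -isi when the stem ends in a non-sibilant consonant (*avwoznev*, *mofgun*); -iwi when the stem ends in a vowel (*la*, *viwu*).
The final sound of *pebon* is /n/, which is a non-sibilant consonant, so the suffix is -isi, giving *pebonisi*.
*da*: final sound = /a/, a vowel → -iwi → *daiwi*.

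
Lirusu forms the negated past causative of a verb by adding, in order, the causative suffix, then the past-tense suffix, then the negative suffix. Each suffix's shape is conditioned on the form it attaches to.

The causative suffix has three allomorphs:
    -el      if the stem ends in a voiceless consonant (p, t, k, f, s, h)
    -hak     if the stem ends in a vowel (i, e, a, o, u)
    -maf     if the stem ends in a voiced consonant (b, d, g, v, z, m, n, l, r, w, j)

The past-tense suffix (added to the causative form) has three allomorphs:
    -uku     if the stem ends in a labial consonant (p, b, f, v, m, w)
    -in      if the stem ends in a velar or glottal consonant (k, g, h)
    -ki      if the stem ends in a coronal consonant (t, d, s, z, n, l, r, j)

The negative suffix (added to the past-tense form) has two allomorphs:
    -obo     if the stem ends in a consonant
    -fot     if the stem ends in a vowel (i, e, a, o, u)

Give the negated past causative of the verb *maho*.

mahohakinobo

*maho* — final sound /o/ (a vowel) → -hak → *mahohak*.
The causative form *mahohak*: final consonant = /k/, velar/glottal → -in → *mahohakin*.
The final sound of the past-tense form *mahohakin* is /n/, which is a consonant, so the negative suffix is -obo, giving *mahohakinobo*.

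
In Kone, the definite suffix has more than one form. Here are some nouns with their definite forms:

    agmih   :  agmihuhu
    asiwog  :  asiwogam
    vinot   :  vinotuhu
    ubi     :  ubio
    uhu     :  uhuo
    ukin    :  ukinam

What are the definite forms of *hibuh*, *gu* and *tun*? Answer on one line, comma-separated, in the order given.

hibuhuhu, guo, tunam

The pattern is voicing of the final sound: -uhu when the stem ends in a voiceless consonant (*agmih*, *vinot*); -am when the stem ends in a voiced consonant (*asiwog*, *ukin*); -o when the stem ends in a vowel (*ubi*, *uhu*).
Since the final sound of *hibuh* is /h/ (a voiceless consonant), it takes -uhu, giving *hibuhuhu*.
Since the final sound of *gu* is /u/ (a vowel), it takes -o, giving *guo*.
*tun* — final sound /n/ (a voiced consonant) → -am → *tunam*.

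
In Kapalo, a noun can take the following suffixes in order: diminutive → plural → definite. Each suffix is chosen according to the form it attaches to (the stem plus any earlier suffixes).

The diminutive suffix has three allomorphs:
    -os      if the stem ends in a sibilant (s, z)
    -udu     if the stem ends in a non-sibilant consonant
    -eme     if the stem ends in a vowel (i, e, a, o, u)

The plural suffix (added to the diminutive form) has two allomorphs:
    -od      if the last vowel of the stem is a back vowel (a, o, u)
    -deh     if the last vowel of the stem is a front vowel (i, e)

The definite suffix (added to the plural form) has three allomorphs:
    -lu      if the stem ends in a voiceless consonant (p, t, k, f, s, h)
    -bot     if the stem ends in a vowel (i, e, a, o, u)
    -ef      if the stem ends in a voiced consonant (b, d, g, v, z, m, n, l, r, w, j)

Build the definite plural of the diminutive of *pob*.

pobuduodef

*pob*: final sound = /b/, a non-sibilant consonant → -udu → *pobudu*.
The diminutive form *pobudu*: last vowel = /u/, a back vowel → -od → *pobuduod*.
The plural form *pobuduod* — final sound /d/ (a voiced consonant) → -ef → *pobuduodef*.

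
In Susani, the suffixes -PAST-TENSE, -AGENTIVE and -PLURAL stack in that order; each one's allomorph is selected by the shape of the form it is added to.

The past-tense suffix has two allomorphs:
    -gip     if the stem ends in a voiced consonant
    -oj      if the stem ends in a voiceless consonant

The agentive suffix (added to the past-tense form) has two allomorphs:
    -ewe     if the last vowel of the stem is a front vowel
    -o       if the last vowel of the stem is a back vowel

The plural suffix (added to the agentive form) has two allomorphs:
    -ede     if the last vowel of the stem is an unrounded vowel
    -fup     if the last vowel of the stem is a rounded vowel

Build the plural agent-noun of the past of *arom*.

The final consonant of *arom* is /m/, which is voiced, so the past-tense suffix is -gip, giving *aromgip*.
The last vowel of the past-tense form *aromgip* is /i/, which is a front vowel, so the agentive suffix is -ewe, giving *aromgipewe*.
The last vowel of the agentive form *aromgipewe* is /e/, which is an unrounded vowel, so the plural suffix is -ede, giving *aromgipeweede*.

aromgipeweede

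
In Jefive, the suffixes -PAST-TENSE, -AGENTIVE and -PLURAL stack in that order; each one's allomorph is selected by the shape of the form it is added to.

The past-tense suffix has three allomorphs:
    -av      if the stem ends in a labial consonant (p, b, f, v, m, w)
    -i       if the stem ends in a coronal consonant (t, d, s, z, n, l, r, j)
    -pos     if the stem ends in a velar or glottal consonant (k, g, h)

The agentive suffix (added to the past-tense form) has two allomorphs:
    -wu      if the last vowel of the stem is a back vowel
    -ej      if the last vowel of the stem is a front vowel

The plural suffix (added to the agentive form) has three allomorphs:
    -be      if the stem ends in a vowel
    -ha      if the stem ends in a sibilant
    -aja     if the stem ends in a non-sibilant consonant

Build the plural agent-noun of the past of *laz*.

laziejaja

The final consonant of *laz* is /z/, which is coronal, so the past-tense suffix is -i, giving *lazi*.
The past-tense form *lazi*: last vowel = /i/, a front vowel → -ej → *laziej*.
The agentive form *laziej*: final sound = /j/, a non-sibilant consonant → -aja → *laziejaja*.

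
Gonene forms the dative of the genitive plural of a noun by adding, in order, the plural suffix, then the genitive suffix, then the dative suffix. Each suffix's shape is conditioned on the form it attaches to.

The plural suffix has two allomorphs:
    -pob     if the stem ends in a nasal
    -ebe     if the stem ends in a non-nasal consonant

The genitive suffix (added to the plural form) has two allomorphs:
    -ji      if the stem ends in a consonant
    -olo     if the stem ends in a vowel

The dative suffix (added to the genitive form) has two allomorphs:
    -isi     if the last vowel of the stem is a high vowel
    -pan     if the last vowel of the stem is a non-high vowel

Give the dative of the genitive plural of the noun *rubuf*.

*rubuf* — final consonant /f/ (non-nasal) → -ebe → *rubufebe*.
The plural form *rubufebe*: final sound = /e/, a vowel → -olo → *rubufebeolo*.
The genitive form *rubufebeolo*: last vowel = /o/, a non-high vowel → -pan → *rubufebeolopan*.

rubufebeolopan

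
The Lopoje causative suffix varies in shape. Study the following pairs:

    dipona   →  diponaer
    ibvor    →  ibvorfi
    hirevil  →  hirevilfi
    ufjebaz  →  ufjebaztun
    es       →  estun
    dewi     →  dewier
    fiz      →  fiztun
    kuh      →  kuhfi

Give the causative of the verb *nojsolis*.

Looking at the final sound of each stem: -tun when the stem ends in a sibilant (*ufjebaz*, *es*, *fiz*); -fi when the stem ends in a non-sibilant consonant (*ibvor*, *hirevil*, *kuh*); -er when the stem ends in a vowel (*dipona*, *dewi*).
Since the final sound of *nojsolis* is /s/ (a sibilant), it takes -tun, giving *nojsolistun*.

nojsolistun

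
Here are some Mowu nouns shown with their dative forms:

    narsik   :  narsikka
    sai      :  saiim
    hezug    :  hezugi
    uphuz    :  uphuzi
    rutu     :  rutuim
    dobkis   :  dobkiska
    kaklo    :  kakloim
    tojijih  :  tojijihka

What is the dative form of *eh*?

ehka

Looking at the final sound of each stem: -ka when the stem ends in a voiceless consonant (*narsik*, *dobkis*, *tojijih*); -i when the stem ends in a voiced consonant (*hezug*, *uphuz*); -im when the stem ends in a vowel (*sai*, *rutu*, *kaklo*).
Since the final sound of *eh* is /h/ (a voiceless consonant), it takes -ka, giving *ehka*.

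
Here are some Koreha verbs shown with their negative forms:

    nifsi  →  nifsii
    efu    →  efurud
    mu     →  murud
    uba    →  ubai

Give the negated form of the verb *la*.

lai

The pattern is rounding harmony: -rud when the last vowel of the stem is a rounded vowel (*efu*, *mu*); -i when the last vowel of the stem is an unrounded vowel (*nifsi*, *uba*).
Since the last vowel of *la* is /a/ (an unrounded vowel), it takes -i, giving *lai*.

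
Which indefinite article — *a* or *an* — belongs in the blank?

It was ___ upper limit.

an

The indefinite article is chosen by the initial *sound* of the following word, not its spelling.
*upper* begins with the sound /ʌ/ (u pronounced /ʌ/) — a vowel sound.
So the article is *an*: It was an upper limit.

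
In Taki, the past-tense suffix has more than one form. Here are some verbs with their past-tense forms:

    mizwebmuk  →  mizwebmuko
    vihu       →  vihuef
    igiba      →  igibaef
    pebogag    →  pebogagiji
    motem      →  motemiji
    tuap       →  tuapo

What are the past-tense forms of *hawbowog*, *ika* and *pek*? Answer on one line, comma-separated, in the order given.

Looking at the final sound of each stem: -o when the stem ends in a voiceless consonant (*mizwebmuk*, *tuap*); -iji when the stem ends in a voiced consonant (*pebogag*, *motem*); -ef when the stem ends in a vowel (*vihu*, *igiba*).
*hawbowog*: final sound = /g/, a voiced consonant → -iji → *hawbowogiji*.
The final sound of *ika* is /a/, which is a vowel, so the suffix is -ef, giving *ikaef*.
*pek*: final sound = /k/, a voiceless consonant → -o → *peko*.

hawbowogiji, ikaef, peko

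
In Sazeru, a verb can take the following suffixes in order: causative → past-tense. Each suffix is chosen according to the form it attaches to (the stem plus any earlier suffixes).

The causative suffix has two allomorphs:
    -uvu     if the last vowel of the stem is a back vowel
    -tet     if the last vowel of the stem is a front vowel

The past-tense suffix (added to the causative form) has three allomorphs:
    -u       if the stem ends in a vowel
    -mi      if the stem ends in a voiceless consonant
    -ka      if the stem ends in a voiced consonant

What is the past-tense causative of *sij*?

*sij* — last vowel /i/ (a front vowel) → -tet → *sijtet*.
Since the final sound of the causative form *sijtet* is /t/ (a voiceless consonant), it takes -mi, giving *sijtetmi*.

sijtetmi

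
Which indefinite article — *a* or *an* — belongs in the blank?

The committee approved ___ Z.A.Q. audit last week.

a

The indefinite article is chosen by the initial *sound* of the following word, not its spelling.
The initialism *Z.A.Q.* is read letter by letter; the first letter, Z, is pronounced /ziː/, which begins with a consonant sound.
So the article is *a*: The committee approved a Z.A.Q. audit last week.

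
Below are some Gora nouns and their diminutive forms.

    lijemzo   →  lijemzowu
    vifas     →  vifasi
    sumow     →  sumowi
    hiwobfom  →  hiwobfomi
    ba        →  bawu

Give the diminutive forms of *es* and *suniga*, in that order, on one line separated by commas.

esi, sunigawu

The suffix is conditioned by the final sound: -i when the stem ends in a consonant (*vifas*, *sumow*, *hiwobfom*); -wu when the stem ends in a vowel (*lijemzo*, *ba*).
*es* — final sound /s/ (a consonant) → -i → *esi*.
The final sound of *suniga* is /a/, which is a vowel, so the suffix is -wu, giving *sunigawu*.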